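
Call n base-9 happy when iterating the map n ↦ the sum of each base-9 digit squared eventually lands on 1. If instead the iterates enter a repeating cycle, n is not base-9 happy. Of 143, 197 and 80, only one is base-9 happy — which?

143: 143 → 101 → 9 → 1  — reaches 1 (base-9 happy)
197: 197 → 77 → 89 → 65 → 53 → 89  — repeats 89 (not base-9 happy)
80: 80 → 128 → 30 → 18 → 4 → 16 → 50 → 50  — repeats 50 (not base-9 happy)

143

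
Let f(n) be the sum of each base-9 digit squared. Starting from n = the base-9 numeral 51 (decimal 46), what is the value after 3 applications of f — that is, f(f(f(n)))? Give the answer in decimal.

46 = (5,1)_9 → 5² + 1² = 26
26 = (2,8)_9 → 2² + 8² = 68
68 = (7,5)_9 → 7² + 5² = 74

74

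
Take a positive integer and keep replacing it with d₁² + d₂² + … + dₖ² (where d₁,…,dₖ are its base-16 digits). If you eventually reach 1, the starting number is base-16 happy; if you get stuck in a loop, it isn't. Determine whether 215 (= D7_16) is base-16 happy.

215 = (13,7)_16 → 13² + 7² = 169 + 49 = 218
218 = (13,10)_16 → 13² + 10² = 169 + 100 = 269
269 = (1,0,13)_16 → 1² + 0² + 13² = 1 + 0 + 169 = 170
170 = (10,10)_16 → 10² + 10² = 100 + 100 = 200
200 = (12,8)_16 → 12² + 8² = 144 + 64 = 208
208 = (13,0)_16 → 13² + 0² = 169 + 0 = 169
169 = (10,9)_16 → 10² + 9² = 100 + 81 = 181
181 = (11,5)_16 → 11² + 5² = 121 + 25 = 146
146 = (9,2)_16 → 9² + 2² = 81 + 4 = 85
85 = (5,5)_16 → 5² + 5² = 25 + 25 = 50
50 = (3,2)_16 → 3² + 2² = 9 + 4 = 13
13 = (13)_16 → 13² = 169  — 169 already seen; the sequence cycles without reaching 1.

not base-16 happy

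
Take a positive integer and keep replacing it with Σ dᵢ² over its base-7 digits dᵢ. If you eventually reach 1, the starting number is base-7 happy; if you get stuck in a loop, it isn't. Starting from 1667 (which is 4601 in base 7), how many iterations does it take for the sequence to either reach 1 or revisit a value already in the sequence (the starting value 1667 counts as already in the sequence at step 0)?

6

1667 = (4,6,0,1)_7 → 4² + 6² + 0² + 1² = 53
53 = (1,0,4)_7 → 1² + 0² + 4² = 17
17 = (2,3)_7 → 2² + 3² = 13
13 = (1,6)_7 → 1² + 6² = 37
37 = (5,2)_7 → 5² + 2² = 29
29 = (4,1)_7 → 4² + 1² = 17  — 17 repeats.
That took 6 steps.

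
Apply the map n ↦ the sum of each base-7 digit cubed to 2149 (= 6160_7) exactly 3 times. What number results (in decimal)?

2149 = (6,1,6,0)_7 → 6³ + 1³ + 6³ + 0³ = 433
433 = (1,1,5,6)_7 → 1³ + 1³ + 5³ + 6³ = 343
343 = (1,0,0,0)_7 → 1³ + 0³ + 0³ + 0³ = 1

1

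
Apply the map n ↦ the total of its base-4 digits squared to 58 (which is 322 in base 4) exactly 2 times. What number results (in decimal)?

2

58 = (3,2,2)_4 → 3² + 2² + 2² = 9 + 4 + 4 = 17
17 = (1,0,1)_4 → 1² + 0² + 1² = 1 + 0 + 1 = 2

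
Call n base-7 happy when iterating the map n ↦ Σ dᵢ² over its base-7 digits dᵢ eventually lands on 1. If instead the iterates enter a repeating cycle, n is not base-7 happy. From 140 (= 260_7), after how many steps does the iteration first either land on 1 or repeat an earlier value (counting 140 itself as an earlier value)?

7

140 = (2,6,0)_7 → 2² + 6² + 0² = 40
40 = (5,5)_7 → 5² + 5² = 50
50 = (1,0,1)_7 → 1² + 0² + 1² = 2
2 = (2)_7 → 2² = 4
4 = (4)_7 → 4² = 16
16 = (2,2)_7 → 2² + 2² = 8
8 = (1,1)_7 → 1² + 1² = 2  — 2 repeats.
That took 7 steps.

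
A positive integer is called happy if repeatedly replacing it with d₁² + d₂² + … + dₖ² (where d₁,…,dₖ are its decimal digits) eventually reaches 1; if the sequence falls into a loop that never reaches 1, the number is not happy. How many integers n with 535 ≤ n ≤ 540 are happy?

1

535: 535 → 59 → 106 → 37 → 58 → 89 → 145 → 42 → 20 → 4 → 16 → 37  — not happy
536: 536 → 70 → 49 → 97 → 130 → 10 → 1  — happy
537: 537 → 83 → 73 → 58 → 89 → 145 → 42 → 20 → 4 → 16 → 37 → 58  — not happy
538: 538 → 98 → 145 → 42 → 20 → 4 → 16 → 37 → 58 → 89 → 145  — not happy
539: 539 → 115 → 27 → 53 → 34 → 25 → 29 → 85 → 89 → 145 → 42 → 20 → 4 → 16 → 37 → 58 → 89  — not happy
540: 540 → 41 → 17 → 50 → 25 → 29 → 85 → 89 → 145 → 42 → 20 → 4 → 16 → 37 → 58 → 89  — not happy
happy: 536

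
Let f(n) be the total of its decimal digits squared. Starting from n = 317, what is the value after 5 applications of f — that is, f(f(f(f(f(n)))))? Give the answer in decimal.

317 → 3² + 1² + 7² = 9 + 1 + 49 = 59
59 → 5² + 9² = 25 + 81 = 106
106 → 1² + 0² + 6² = 1 + 0 + 36 = 37
37 → 3² + 7² = 9 + 49 = 58
58 → 5² + 8² = 25 + 64 = 89

89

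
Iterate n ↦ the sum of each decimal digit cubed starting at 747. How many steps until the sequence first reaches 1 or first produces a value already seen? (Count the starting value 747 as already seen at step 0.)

7

747 → 7³ + 4³ + 7³ = 750
750 → 7³ + 5³ + 0³ = 468
468 → 4³ + 6³ + 8³ = 792
792 → 7³ + 9³ + 2³ = 1080
1080 → 1³ + 0³ + 8³ + 0³ = 513
513 → 5³ + 1³ + 3³ = 153
153 → 1³ + 5³ + 3³ = 153  — 153 repeats.
That took 7 steps.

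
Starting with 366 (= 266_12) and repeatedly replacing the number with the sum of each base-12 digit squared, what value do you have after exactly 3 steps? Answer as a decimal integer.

32

366 = (2,6,6)_12 → 2² + 6² + 6² = 76
76 = (6,4)_12 → 6² + 4² = 52
52 = (4,4)_12 → 4² + 4² = 32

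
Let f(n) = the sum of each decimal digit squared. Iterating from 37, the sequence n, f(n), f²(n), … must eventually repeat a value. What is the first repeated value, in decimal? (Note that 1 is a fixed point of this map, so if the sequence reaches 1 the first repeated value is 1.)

37 → 58
58 → 89
89 → 145
145 → 42
42 → 20
20 → 4
4 → 16
16 → 37  — 37 already appeared earlier.

37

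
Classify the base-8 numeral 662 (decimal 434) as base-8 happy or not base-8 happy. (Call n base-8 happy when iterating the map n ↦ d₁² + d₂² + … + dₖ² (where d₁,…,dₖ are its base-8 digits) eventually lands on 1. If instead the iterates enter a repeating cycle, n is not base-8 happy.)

434 = (6,6,2)_8 → 6² + 6² + 2² = 36 + 36 + 4 = 76
76 = (1,1,4)_8 → 1² + 1² + 4² = 1 + 1 + 16 = 18
18 = (2,2)_8 → 2² + 2² = 4 + 4 = 8
8 = (1,0)_8 → 1² + 0² = 1 + 0 = 1  — reached 1.

base-8 happy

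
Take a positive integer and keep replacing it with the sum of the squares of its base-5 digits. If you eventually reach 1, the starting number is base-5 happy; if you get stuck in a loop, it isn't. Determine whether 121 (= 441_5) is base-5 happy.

base-5 happy

121 = (4,4,1)_5 → 4² + 4² + 1² = 33
33 = (1,1,3)_5 → 1² + 1² + 3² = 11
11 = (2,1)_5 → 2² + 1² = 5
5 = (1,0)_5 → 1² + 0² = 1  — reached 1.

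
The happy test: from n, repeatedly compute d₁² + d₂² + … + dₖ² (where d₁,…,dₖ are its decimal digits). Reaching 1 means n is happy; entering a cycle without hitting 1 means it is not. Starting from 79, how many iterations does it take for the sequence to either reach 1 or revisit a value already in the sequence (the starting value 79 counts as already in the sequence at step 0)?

79 → 7² + 9² = 130
130 → 1² + 3² + 0² = 10
10 → 1² + 0² = 1  — reached 1.
That took 3 steps.

3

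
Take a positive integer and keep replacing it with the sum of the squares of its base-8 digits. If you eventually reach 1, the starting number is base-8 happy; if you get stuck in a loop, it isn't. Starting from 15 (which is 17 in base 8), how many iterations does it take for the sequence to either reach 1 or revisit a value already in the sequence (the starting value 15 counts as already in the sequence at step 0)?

6

15 = (1,7)_8 → 1² + 7² = 50
50 = (6,2)_8 → 6² + 2² = 40
40 = (5,0)_8 → 5² + 0² = 25
25 = (3,1)_8 → 3² + 1² = 10
10 = (1,2)_8 → 1² + 2² = 5
5 = (5)_8 → 5² = 25  — 25 repeats.
That took 6 steps.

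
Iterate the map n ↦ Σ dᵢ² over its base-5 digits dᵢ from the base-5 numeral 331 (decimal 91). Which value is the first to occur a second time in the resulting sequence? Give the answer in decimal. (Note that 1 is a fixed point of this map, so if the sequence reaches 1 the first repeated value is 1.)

1

91 = (3,3,1)_5 → 3² + 3² + 1² = 19
19 = (3,4)_5 → 3² + 4² = 25
25 = (1,0,0)_5 → 1² + 0² + 0² = 1  — reached the fixed point 1.
1 → 1, so 1 is the first repeated value.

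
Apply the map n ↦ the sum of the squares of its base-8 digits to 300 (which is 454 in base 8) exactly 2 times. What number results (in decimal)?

300 = (4,5,4)_8 → 4² + 5² + 4² = 57
57 = (7,1)_8 → 7² + 1² = 50

50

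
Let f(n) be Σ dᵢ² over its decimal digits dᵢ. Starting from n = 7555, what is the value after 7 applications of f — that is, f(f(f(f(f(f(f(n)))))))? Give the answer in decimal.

7555 → 7² + 5² + 5² + 5² = 124
124 → 1² + 2² + 4² = 21
21 → 2² + 1² = 5
5 → 5² = 25
25 → 2² + 5² = 29
29 → 2² + 9² = 85
85 → 8² + 5² = 89

89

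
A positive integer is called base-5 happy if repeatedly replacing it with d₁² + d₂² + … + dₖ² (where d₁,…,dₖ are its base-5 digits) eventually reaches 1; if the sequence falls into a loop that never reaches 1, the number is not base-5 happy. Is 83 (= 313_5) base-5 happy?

base-5 happy

83 = (3,1,3)_5 → 3² + 1² + 3² = 9 + 1 + 9 = 19
19 = (3,4)_5 → 3² + 4² = 9 + 16 = 25
25 = (1,0,0)_5 → 1² + 0² + 0² = 1 + 0 + 0 = 1  — reached 1.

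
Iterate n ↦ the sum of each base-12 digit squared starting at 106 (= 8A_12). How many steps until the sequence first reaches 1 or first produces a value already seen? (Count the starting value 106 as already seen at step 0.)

106 = (8,10)_12 → 8² + 10² = 64 + 100 = 164
164 = (1,1,8)_12 → 1² + 1² + 8² = 1 + 1 + 64 = 66
66 = (5,6)_12 → 5² + 6² = 25 + 36 = 61
61 = (5,1)_12 → 5² + 1² = 25 + 1 = 26
26 = (2,2)_12 → 2² + 2² = 4 + 4 = 8
8 = (8)_12 → 8² = 64
64 = (5,4)_12 → 5² + 4² = 25 + 16 = 41
41 = (3,5)_12 → 3² + 5² = 9 + 25 = 34
34 = (2,10)_12 → 2² + 10² = 4 + 100 = 104
104 = (8,8)_12 → 8² + 8² = 64 + 64 = 128
128 = (10,8)_12 → 10² + 8² = 100 + 64 = 164  — 164 repeats.
That took 11 steps.

11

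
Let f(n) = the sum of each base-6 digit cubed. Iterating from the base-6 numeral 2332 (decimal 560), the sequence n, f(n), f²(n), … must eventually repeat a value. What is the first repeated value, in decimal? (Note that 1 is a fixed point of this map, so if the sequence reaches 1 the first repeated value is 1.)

560 = (2,3,3,2)_6 → 2³ + 3³ + 3³ + 2³ = 8 + 27 + 27 + 8 = 70
70 = (1,5,4)_6 → 1³ + 5³ + 4³ = 1 + 125 + 64 = 190
190 = (5,1,4)_6 → 5³ + 1³ + 4³ = 125 + 1 + 64 = 190  — 190 already appeared earlier.

190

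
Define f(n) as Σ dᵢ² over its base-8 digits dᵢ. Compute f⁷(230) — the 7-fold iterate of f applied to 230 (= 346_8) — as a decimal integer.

230 = (3,4,6)_8 → 3² + 4² + 6² = 9 + 16 + 36 = 61
61 = (7,5)_8 → 7² + 5² = 49 + 25 = 74
74 = (1,1,2)_8 → 1² + 1² + 2² = 1 + 1 + 4 = 6
6 = (6)_8 → 6² = 36
36 = (4,4)_8 → 4² + 4² = 16 + 16 = 32
32 = (4,0)_8 → 4² + 0² = 16 + 0 = 16
16 = (2,0)_8 → 2² + 0² = 4 + 0 = 4

4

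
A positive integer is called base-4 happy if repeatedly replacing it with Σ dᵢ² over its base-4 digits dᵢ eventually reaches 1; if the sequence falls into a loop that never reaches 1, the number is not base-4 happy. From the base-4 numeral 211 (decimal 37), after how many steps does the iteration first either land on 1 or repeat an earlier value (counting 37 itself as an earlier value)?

5

37 = (2,1,1)_4 → 2² + 1² + 1² = 4 + 1 + 1 = 6
6 = (1,2)_4 → 1² + 2² = 1 + 4 = 5
5 = (1,1)_4 → 1² + 1² = 1 + 1 = 2
2 = (2)_4 → 2² = 4
4 = (1,0)_4 → 1² + 0² = 1 + 0 = 1  — reached 1.
That took 5 steps.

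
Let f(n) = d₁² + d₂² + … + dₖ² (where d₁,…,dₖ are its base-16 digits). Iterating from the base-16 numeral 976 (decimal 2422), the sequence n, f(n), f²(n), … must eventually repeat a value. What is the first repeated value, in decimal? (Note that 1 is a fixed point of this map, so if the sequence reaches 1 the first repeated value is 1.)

2422 = (9,7,6)_16 → 9² + 7² + 6² = 81 + 49 + 36 = 166
166 = (10,6)_16 → 10² + 6² = 100 + 36 = 136
136 = (8,8)_16 → 8² + 8² = 64 + 64 = 128
128 = (8,0)_16 → 8² + 0² = 64 + 0 = 64
64 = (4,0)_16 → 4² + 0² = 16 + 0 = 16
16 = (1,0)_16 → 1² + 0² = 1 + 0 = 1  — reached the fixed point 1.
1 → 1, so 1 is the first repeated value.

1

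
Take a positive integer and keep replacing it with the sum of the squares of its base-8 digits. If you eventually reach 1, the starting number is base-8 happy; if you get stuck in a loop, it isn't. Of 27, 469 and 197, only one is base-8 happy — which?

27: 27 → 18 → 8 → 1  — reaches 1 (base-8 happy)
469: 469 → 78 → 38 → 52 → 52  — repeats 52 (not base-8 happy)
197: 197 → 34 → 20 → 20  — repeats 20 (not base-8 happy)

27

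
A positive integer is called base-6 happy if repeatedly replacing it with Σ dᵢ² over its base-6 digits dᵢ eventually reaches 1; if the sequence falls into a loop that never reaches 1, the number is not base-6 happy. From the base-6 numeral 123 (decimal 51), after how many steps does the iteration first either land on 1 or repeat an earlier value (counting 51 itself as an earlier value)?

51 = (1,2,3)_6 → 1² + 2² + 3² = 14
14 = (2,2)_6 → 2² + 2² = 8
8 = (1,2)_6 → 1² + 2² = 5
5 = (5)_6 → 5² = 25
25 = (4,1)_6 → 4² + 1² = 17
17 = (2,5)_6 → 2² + 5² = 29
29 = (4,5)_6 → 4² + 5² = 41
41 = (1,0,5)_6 → 1² + 0² + 5² = 26
26 = (4,2)_6 → 4² + 2² = 20
20 = (3,2)_6 → 3² + 2² = 13
13 = (2,1)_6 → 2² + 1² = 5  — 5 repeats.
That took 11 steps.

11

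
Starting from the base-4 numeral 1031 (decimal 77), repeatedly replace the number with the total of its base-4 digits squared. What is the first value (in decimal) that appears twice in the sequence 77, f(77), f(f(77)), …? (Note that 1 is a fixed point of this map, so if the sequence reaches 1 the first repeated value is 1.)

1

77 = (1,0,3,1)_4 → 1² + 0² + 3² + 1² = 1 + 0 + 9 + 1 = 11
11 = (2,3)_4 → 2² + 3² = 4 + 9 = 13
13 = (3,1)_4 → 3² + 1² = 9 + 1 = 10
10 = (2,2)_4 → 2² + 2² = 4 + 4 = 8
8 = (2,0)_4 → 2² + 0² = 4 + 0 = 4
4 = (1,0)_4 → 1² + 0² = 1 + 0 = 1  — reached the fixed point 1.
1 → 1, so 1 is the first repeated value.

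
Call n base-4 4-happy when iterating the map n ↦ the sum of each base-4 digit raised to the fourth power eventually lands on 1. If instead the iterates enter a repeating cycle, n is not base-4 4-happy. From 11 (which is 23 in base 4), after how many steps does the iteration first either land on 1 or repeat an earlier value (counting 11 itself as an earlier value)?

11 = (2,3)_4 → 2⁴ + 3⁴ = 16 + 81 = 97
97 = (1,2,0,1)_4 → 1⁴ + 2⁴ + 0⁴ + 1⁴ = 1 + 16 + 0 + 1 = 18
18 = (1,0,2)_4 → 1⁴ + 0⁴ + 2⁴ = 1 + 0 + 16 = 17
17 = (1,0,1)_4 → 1⁴ + 0⁴ + 1⁴ = 1 + 0 + 1 = 2
2 = (2)_4 → 2⁴ = 16
16 = (1,0,0)_4 → 1⁴ + 0⁴ + 0⁴ = 1 + 0 + 0 = 1  — reached 1.
That took 6 steps.

6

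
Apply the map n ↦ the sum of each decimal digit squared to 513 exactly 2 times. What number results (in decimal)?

513 → 35
35 → 34

34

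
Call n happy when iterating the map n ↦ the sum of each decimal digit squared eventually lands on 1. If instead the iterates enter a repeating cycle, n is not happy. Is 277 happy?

277 → 2² + 7² + 7² = 4 + 49 + 49 = 102
102 → 1² + 0² + 2² = 1 + 0 + 4 = 5
5 → 5² = 25
25 → 2² + 5² = 4 + 25 = 29
29 → 2² + 9² = 4 + 81 = 85
85 → 8² + 5² = 64 + 25 = 89
89 → 8² + 9² = 64 + 81 = 145
145 → 1² + 4² + 5² = 1 + 16 + 25 = 42
42 → 4² + 2² = 16 + 4 = 20
20 → 2² + 0² = 4 + 0 = 4
4 → 4² = 16
16 → 1² + 6² = 1 + 36 = 37
37 → 3² + 7² = 9 + 49 = 58
58 → 5² + 8² = 25 + 64 = 89  — 89 already seen; the sequence cycles without reaching 1.

not happy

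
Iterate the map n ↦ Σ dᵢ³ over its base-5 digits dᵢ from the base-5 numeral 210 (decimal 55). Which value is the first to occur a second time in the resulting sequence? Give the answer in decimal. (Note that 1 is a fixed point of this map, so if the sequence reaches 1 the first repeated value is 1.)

9

55 = (2,1,0)_5 → 2³ + 1³ + 0³ = 8 + 1 + 0 = 9
9 = (1,4)_5 → 1³ + 4³ = 1 + 64 = 65
65 = (2,3,0)_5 → 2³ + 3³ + 0³ = 8 + 27 + 0 = 35
35 = (1,2,0)_5 → 1³ + 2³ + 0³ = 1 + 8 + 0 = 9  — 9 already appeared earlier.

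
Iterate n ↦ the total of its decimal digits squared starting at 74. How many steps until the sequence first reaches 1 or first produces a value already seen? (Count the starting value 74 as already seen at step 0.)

11

74 → 7² + 4² = 65
65 → 6² + 5² = 61
61 → 6² + 1² = 37
37 → 3² + 7² = 58
58 → 5² + 8² = 89
89 → 8² + 9² = 145
145 → 1² + 4² + 5² = 42
42 → 4² + 2² = 20
20 → 2² + 0² = 4
4 → 4² = 16
16 → 1² + 6² = 37  — 37 repeats.
That took 11 steps.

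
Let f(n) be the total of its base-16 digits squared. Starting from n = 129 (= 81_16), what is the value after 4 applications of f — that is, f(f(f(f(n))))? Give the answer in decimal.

4

129 = (8,1)_16 → 65
65 = (4,1)_16 → 17
17 = (1,1)_16 → 2
2 = (2)_16 → 4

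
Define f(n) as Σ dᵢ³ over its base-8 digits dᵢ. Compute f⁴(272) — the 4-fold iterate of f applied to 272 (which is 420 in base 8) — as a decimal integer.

272 = (4,2,0)_8 → 4³ + 2³ + 0³ = 64 + 8 + 0 = 72
72 = (1,1,0)_8 → 1³ + 1³ + 0³ = 1 + 1 + 0 = 2
2 = (2)_8 → 2³ = 8
8 = (1,0)_8 → 1³ + 0³ = 1 + 0 = 1

1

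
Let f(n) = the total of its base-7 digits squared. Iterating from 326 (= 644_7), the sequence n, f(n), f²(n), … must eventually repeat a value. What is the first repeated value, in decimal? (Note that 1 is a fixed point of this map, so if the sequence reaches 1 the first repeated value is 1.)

326 = (6,4,4)_7 → 6² + 4² + 4² = 68
68 = (1,2,5)_7 → 1² + 2² + 5² = 30
30 = (4,2)_7 → 4² + 2² = 20
20 = (2,6)_7 → 2² + 6² = 40
40 = (5,5)_7 → 5² + 5² = 50
50 = (1,0,1)_7 → 1² + 0² + 1² = 2
2 = (2)_7 → 2² = 4
4 = (4)_7 → 4² = 16
16 = (2,2)_7 → 2² + 2² = 8
8 = (1,1)_7 → 1² + 1² = 2  — 2 already appeared earlier.

2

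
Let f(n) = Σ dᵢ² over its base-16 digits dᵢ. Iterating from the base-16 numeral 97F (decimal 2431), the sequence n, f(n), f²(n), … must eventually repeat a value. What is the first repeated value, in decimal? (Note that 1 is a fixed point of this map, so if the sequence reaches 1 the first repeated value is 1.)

2431 = (9,7,15)_16 → 355
355 = (1,6,3)_16 → 46
46 = (2,14)_16 → 200
200 = (12,8)_16 → 208
208 = (13,0)_16 → 169
169 = (10,9)_16 → 181
181 = (11,5)_16 → 146
146 = (9,2)_16 → 85
85 = (5,5)_16 → 50
50 = (3,2)_16 → 13
13 = (13)_16 → 169  — 169 already appeared earlier.

169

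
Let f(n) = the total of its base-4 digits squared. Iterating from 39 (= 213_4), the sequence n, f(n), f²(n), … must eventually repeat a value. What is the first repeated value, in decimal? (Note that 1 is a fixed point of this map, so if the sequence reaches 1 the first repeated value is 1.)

39 = (2,1,3)_4 → 2² + 1² + 3² = 14
14 = (3,2)_4 → 3² + 2² = 13
13 = (3,1)_4 → 3² + 1² = 10
10 = (2,2)_4 → 2² + 2² = 8
8 = (2,0)_4 → 2² + 0² = 4
4 = (1,0)_4 → 1² + 0² = 1  — reached the fixed point 1.
1 → 1, so 1 is the first repeated value.

1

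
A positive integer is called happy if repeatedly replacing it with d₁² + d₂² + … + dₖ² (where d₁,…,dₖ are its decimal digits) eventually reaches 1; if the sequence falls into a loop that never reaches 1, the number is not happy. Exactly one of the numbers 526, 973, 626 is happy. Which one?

973

526: 526 → 65 → 61 → 37 → 58 → 89 → 145 → 42 → 20 → 4 → 16 → 37  — repeats 37 (not happy)
973: 973 → 139 → 91 → 82 → 68 → 100 → 1  — reaches 1 (happy)
626: 626 → 76 → 85 → 89 → 145 → 42 → 20 → 4 → 16 → 37 → 58 → 89  — repeats 89 (not happy)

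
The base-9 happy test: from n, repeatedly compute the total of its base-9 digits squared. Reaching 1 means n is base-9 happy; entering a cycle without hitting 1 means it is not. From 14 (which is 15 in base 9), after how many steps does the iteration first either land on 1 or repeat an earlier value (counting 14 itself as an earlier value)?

4

14 = (1,5)_9 → 1² + 5² = 26
26 = (2,8)_9 → 2² + 8² = 68
68 = (7,5)_9 → 7² + 5² = 74
74 = (8,2)_9 → 8² + 2² = 68  — 68 repeats.
That took 4 steps.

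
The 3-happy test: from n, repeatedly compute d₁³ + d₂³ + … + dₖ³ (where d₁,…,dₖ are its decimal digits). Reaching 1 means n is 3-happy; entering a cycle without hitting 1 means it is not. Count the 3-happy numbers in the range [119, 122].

119: 119 → 731 → 371 → 371  (repeats 371)
120: 120 → 9 → 729 → 1080 → 513 → 153 → 153  (repeats 153)
121: 121 → 10 → 1  (reaches 1)
122: 122 → 17 → 344 → 155 → 251 → 134 → 92 → 737 → 713 → 371 → 371  (repeats 371)
3-happy: 121

1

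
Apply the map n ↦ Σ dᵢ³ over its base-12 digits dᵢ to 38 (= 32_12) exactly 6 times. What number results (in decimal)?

593

38 = (3,2)_12 → 3³ + 2³ = 27 + 8 = 35
35 = (2,11)_12 → 2³ + 11³ = 8 + 1331 = 1339
1339 = (9,3,7)_12 → 9³ + 3³ + 7³ = 729 + 27 + 343 = 1099
1099 = (7,7,7)_12 → 7³ + 7³ + 7³ = 343 + 343 + 343 = 1029
1029 = (7,1,9)_12 → 7³ + 1³ + 9³ = 343 + 1 + 729 = 1073
1073 = (7,5,5)_12 → 7³ + 5³ + 5³ = 343 + 125 + 125 = 593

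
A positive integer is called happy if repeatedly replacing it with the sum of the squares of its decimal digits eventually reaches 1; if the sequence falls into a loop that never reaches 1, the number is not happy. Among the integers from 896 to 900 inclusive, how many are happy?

896: 896 → 181 → 66 → 72 → 53 → 34 → 25 → 29 → 85 → 89 → 145 → 42 → 20 → 4 → 16 → 37 → 58 → 89  (repeats 89)
897: 897 → 194 → 98 → 145 → 42 → 20 → 4 → 16 → 37 → 58 → 89 → 145  (repeats 145)
898: 898 → 209 → 85 → 89 → 145 → 42 → 20 → 4 → 16 → 37 → 58 → 89  (repeats 89)
899: 899 → 226 → 44 → 32 → 13 → 10 → 1  (reaches 1)
900: 900 → 81 → 65 → 61 → 37 → 58 → 89 → 145 → 42 → 20 → 4 → 16 → 37  (repeats 37)
happy: 899

1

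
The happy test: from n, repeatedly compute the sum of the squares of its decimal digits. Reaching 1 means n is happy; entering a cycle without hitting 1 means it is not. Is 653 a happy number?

happy

653 → 6² + 5² + 3² = 70
70 → 7² + 0² = 49
49 → 4² + 9² = 97
97 → 9² + 7² = 130
130 → 1² + 3² + 0² = 10
10 → 1² + 0² = 1  — reached 1.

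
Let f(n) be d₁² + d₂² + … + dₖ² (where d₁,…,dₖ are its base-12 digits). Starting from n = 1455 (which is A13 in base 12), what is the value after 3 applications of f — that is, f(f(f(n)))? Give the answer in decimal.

1455 = (10,1,3)_12 → 10² + 1² + 3² = 110
110 = (9,2)_12 → 9² + 2² = 85
85 = (7,1)_12 → 7² + 1² = 50

50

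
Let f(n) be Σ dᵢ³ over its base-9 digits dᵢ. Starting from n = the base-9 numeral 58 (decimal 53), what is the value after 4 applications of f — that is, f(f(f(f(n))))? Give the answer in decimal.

55

53 = (5,8)_9 → 5³ + 8³ = 637
637 = (7,7,7)_9 → 7³ + 7³ + 7³ = 1029
1029 = (1,3,6,3)_9 → 1³ + 3³ + 6³ + 3³ = 271
271 = (3,3,1)_9 → 3³ + 3³ + 1³ = 55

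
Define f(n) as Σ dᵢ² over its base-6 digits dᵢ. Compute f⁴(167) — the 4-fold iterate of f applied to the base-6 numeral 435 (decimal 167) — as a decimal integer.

167 = (4,3,5)_6 → 4² + 3² + 5² = 16 + 9 + 25 = 50
50 = (1,2,2)_6 → 1² + 2² + 2² = 1 + 4 + 4 = 9
9 = (1,3)_6 → 1² + 3² = 1 + 9 = 10
10 = (1,4)_6 → 1² + 4² = 1 + 16 = 17

17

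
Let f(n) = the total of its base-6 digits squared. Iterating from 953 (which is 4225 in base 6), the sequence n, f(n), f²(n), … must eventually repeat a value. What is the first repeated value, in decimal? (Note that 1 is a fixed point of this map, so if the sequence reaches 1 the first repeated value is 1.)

953 = (4,2,2,5)_6 → 4² + 2² + 2² + 5² = 16 + 4 + 4 + 25 = 49
49 = (1,2,1)_6 → 1² + 2² + 1² = 1 + 4 + 1 = 6
6 = (1,0)_6 → 1² + 0² = 1 + 0 = 1  — reached the fixed point 1.
1 → 1, so 1 is the first repeated value.

1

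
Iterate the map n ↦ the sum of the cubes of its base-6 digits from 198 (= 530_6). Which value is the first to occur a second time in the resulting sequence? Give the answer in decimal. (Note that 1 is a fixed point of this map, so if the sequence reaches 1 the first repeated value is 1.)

73

198 = (5,3,0)_6 → 5³ + 3³ + 0³ = 152
152 = (4,1,2)_6 → 4³ + 1³ + 2³ = 73
73 = (2,0,1)_6 → 2³ + 0³ + 1³ = 9
9 = (1,3)_6 → 1³ + 3³ = 28
28 = (4,4)_6 → 4³ + 4³ = 128
128 = (3,3,2)_6 → 3³ + 3³ + 2³ = 62
62 = (1,4,2)_6 → 1³ + 4³ + 2³ = 73  — 73 already appeared earlier.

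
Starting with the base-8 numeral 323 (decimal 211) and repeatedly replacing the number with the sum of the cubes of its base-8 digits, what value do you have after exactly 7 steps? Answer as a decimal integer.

211 = (3,2,3)_8 → 3³ + 2³ + 3³ = 62
62 = (7,6)_8 → 7³ + 6³ = 559
559 = (1,0,5,7)_8 → 1³ + 0³ + 5³ + 7³ = 469
469 = (7,2,5)_8 → 7³ + 2³ + 5³ = 476
476 = (7,3,4)_8 → 7³ + 3³ + 4³ = 434
434 = (6,6,2)_8 → 6³ + 6³ + 2³ = 440
440 = (6,7,0)_8 → 6³ + 7³ + 0³ = 559

559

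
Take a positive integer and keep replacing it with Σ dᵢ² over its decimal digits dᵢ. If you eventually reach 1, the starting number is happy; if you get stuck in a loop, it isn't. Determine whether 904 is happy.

904 → 9² + 0² + 4² = 81 + 0 + 16 = 97
97 → 9² + 7² = 81 + 49 = 130
130 → 1² + 3² + 0² = 1 + 9 + 0 = 10
10 → 1² + 0² = 1 + 0 = 1  — reached 1.

happy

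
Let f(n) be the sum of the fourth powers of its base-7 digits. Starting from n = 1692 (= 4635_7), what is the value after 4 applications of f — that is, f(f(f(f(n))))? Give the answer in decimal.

1692 = (4,6,3,5)_7 → 4⁴ + 6⁴ + 3⁴ + 5⁴ = 2258
2258 = (6,4,0,4)_7 → 6⁴ + 4⁴ + 0⁴ + 4⁴ = 1808
1808 = (5,1,6,2)_7 → 5⁴ + 1⁴ + 6⁴ + 2⁴ = 1938
1938 = (5,4,3,6)_7 → 5⁴ + 4⁴ + 3⁴ + 6⁴ = 2258

2258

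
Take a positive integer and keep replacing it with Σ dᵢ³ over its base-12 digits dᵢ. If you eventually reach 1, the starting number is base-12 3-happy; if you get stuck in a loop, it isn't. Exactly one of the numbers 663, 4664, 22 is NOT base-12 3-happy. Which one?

22

663: 663 → 434 → 35 → 1339 → 1099 → 1029 → 1073 → 593 → 190 → 1028 → 856 → 1520 → 1728 → 1  — reaches 1 (base-12 3-happy)
4664: 4664 → 1096 → 750 → 349 → 134 → 1339 → 1099 → 1029 → 1073 → 593 → 190 → 1028 → 856 → 1520 → 1728 → 1  — reaches 1 (base-12 3-happy)
22: 22 → 1001 → 1672 → 1738 → 1001  — repeats 1001 (not base-12 3-happy)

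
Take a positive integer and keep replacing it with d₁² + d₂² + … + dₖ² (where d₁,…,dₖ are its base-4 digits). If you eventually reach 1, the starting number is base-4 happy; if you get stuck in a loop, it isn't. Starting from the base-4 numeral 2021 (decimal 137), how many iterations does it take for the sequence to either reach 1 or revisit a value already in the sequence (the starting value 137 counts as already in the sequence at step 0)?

5

137 = (2,0,2,1)_4 → 2² + 0² + 2² + 1² = 9
9 = (2,1)_4 → 2² + 1² = 5
5 = (1,1)_4 → 1² + 1² = 2
2 = (2)_4 → 2² = 4
4 = (1,0)_4 → 1² + 0² = 1  — reached 1.
That took 5 steps.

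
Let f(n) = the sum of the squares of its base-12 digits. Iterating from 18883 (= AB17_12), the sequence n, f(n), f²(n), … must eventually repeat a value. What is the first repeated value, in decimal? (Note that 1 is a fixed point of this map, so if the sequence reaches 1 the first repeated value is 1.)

18883 = (10,11,1,7)_12 → 10² + 11² + 1² + 7² = 100 + 121 + 1 + 49 = 271
271 = (1,10,7)_12 → 1² + 10² + 7² = 1 + 100 + 49 = 150
150 = (1,0,6)_12 → 1² + 0² + 6² = 1 + 0 + 36 = 37
37 = (3,1)_12 → 3² + 1² = 9 + 1 = 10
10 = (10)_12 → 10² = 100
100 = (8,4)_12 → 8² + 4² = 64 + 16 = 80
80 = (6,8)_12 → 6² + 8² = 36 + 64 = 100  — 100 already appeared earlier.

100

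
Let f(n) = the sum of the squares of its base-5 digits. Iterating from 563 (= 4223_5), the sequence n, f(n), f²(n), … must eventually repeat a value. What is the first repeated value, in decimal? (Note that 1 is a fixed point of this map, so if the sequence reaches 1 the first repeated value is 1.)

1

563 = (4,2,2,3)_5 → 4² + 2² + 2² + 3² = 33
33 = (1,1,3)_5 → 1² + 1² + 3² = 11
11 = (2,1)_5 → 2² + 1² = 5
5 = (1,0)_5 → 1² + 0² = 1  — reached the fixed point 1.
1 → 1, so 1 is the first repeated value.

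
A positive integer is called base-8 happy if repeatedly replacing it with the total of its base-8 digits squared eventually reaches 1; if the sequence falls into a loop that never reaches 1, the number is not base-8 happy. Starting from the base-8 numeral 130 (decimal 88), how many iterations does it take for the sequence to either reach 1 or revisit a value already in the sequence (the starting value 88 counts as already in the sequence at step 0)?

88 = (1,3,0)_8 → 10
10 = (1,2)_8 → 5
5 = (5)_8 → 25
25 = (3,1)_8 → 10  — 10 repeats.
That took 4 steps.

4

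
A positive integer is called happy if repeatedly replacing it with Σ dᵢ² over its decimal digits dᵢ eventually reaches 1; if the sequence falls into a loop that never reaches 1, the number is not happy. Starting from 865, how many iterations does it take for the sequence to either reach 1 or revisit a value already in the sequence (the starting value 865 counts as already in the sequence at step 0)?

865 → 8² + 6² + 5² = 125
125 → 1² + 2² + 5² = 30
30 → 3² + 0² = 9
9 → 9² = 81
81 → 8² + 1² = 65
65 → 6² + 5² = 61
61 → 6² + 1² = 37
37 → 3² + 7² = 58
58 → 5² + 8² = 89
89 → 8² + 9² = 145
145 → 1² + 4² + 5² = 42
42 → 4² + 2² = 20
20 → 2² + 0² = 4
4 → 4² = 16
16 → 1² + 6² = 37  — 37 repeats.
That took 15 steps.

15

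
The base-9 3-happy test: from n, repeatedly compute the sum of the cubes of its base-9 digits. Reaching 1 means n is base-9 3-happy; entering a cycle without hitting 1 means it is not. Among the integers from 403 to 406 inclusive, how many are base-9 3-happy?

1

403: 403 → 919 → 37 → 65 → 351 → 91 → 3 → 27 → 27  (repeats 27)
404: 404 → 1088 → 604 → 408 → 152 → 856 → 128 → 134 → 638 → 1198 → 470 → 476 → 980 → 540 → 432 → 152  (repeats 152)
405: 405 → 125 → 577 → 345 → 99 → 9 → 1  (reaches 1)
406: 406 → 126 → 126  (repeats 126)
base-9 3-happy: 405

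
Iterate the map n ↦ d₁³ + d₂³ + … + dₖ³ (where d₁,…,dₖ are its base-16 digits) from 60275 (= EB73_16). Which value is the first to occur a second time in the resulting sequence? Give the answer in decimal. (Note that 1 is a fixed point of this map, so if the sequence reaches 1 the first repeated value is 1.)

512

60275 = (14,11,7,3)_16 → 14³ + 11³ + 7³ + 3³ = 2744 + 1331 + 343 + 27 = 4445
4445 = (1,1,5,13)_16 → 1³ + 1³ + 5³ + 13³ = 1 + 1 + 125 + 2197 = 2324
2324 = (9,1,4)_16 → 9³ + 1³ + 4³ = 729 + 1 + 64 = 794
794 = (3,1,10)_16 → 3³ + 1³ + 10³ = 27 + 1 + 1000 = 1028
1028 = (4,0,4)_16 → 4³ + 0³ + 4³ = 64 + 0 + 64 = 128
128 = (8,0)_16 → 8³ + 0³ = 512 + 0 = 512
512 = (2,0,0)_16 → 2³ + 0³ + 0³ = 8 + 0 + 0 = 8
8 = (8)_16 → 8³ = 512  — 512 already appeared earlier.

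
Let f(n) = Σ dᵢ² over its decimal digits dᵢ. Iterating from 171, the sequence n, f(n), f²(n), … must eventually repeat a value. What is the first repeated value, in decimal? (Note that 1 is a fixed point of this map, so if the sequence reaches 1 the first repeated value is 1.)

16

171 → 1² + 7² + 1² = 51
51 → 5² + 1² = 26
26 → 2² + 6² = 40
40 → 4² + 0² = 16
16 → 1² + 6² = 37
37 → 3² + 7² = 58
58 → 5² + 8² = 89
89 → 8² + 9² = 145
145 → 1² + 4² + 5² = 42
42 → 4² + 2² = 20
20 → 2² + 0² = 4
4 → 4² = 16  — 16 already appeared earlier.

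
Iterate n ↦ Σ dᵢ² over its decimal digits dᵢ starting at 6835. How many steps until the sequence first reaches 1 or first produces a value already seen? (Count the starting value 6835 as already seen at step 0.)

6835 → 134
134 → 26
26 → 40
40 → 16
16 → 37
37 → 58
58 → 89
89 → 145
145 → 42
42 → 20
20 → 4
4 → 16  — 16 repeats.
That took 12 steps.

12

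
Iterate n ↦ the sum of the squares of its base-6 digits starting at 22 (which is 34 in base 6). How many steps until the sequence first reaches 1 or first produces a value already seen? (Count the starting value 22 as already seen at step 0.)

9

22 = (3,4)_6 → 3² + 4² = 9 + 16 = 25
25 = (4,1)_6 → 4² + 1² = 16 + 1 = 17
17 = (2,5)_6 → 2² + 5² = 4 + 25 = 29
29 = (4,5)_6 → 4² + 5² = 16 + 25 = 41
41 = (1,0,5)_6 → 1² + 0² + 5² = 1 + 0 + 25 = 26
26 = (4,2)_6 → 4² + 2² = 16 + 4 = 20
20 = (3,2)_6 → 3² + 2² = 9 + 4 = 13
13 = (2,1)_6 → 2² + 1² = 4 + 1 = 5
5 = (5)_6 → 5² = 25  — 25 repeats.
That took 9 steps.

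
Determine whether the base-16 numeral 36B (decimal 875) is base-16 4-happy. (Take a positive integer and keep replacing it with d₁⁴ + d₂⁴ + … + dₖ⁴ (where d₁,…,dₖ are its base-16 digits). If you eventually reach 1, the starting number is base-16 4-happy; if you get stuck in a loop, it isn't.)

not base-16 4-happy

875 = (3,6,11)_16 → 3⁴ + 6⁴ + 11⁴ = 16018
16018 = (3,14,9,2)_16 → 3⁴ + 14⁴ + 9⁴ + 2⁴ = 45074
45074 = (11,0,1,2)_16 → 11⁴ + 0⁴ + 1⁴ + 2⁴ = 14658
14658 = (3,9,4,2)_16 → 3⁴ + 9⁴ + 4⁴ + 2⁴ = 6914
6914 = (1,11,0,2)_16 → 1⁴ + 11⁴ + 0⁴ + 2⁴ = 14658  — 14658 already seen; the sequence cycles without reaching 1.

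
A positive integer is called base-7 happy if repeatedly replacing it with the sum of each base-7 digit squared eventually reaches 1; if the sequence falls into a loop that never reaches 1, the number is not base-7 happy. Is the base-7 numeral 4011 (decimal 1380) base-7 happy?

not base-7 happy

1380 = (4,0,1,1)_7 → 4² + 0² + 1² + 1² = 18
18 = (2,4)_7 → 2² + 4² = 20
20 = (2,6)_7 → 2² + 6² = 40
40 = (5,5)_7 → 5² + 5² = 50
50 = (1,0,1)_7 → 1² + 0² + 1² = 2
2 = (2)_7 → 2² = 4
4 = (4)_7 → 4² = 16
16 = (2,2)_7 → 2² + 2² = 8
8 = (1,1)_7 → 1² + 1² = 2  — 2 already seen; the sequence cycles without reaching 1.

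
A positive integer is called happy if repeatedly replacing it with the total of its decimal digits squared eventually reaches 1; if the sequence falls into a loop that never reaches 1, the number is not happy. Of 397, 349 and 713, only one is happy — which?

397: 397 → 139 → 91 → 82 → 68 → 100 → 1  — reaches 1 (happy)
349: 349 → 106 → 37 → 58 → 89 → 145 → 42 → 20 → 4 → 16 → 37  — repeats 37 (not happy)
713: 713 → 59 → 106 → 37 → 58 → 89 → 145 → 42 → 20 → 4 → 16 → 37  — repeats 37 (not happy)

397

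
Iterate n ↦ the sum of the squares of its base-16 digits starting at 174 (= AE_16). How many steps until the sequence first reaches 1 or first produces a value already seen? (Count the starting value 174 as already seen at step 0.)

10

174 = (10,14)_16 → 10² + 14² = 296
296 = (1,2,8)_16 → 1² + 2² + 8² = 69
69 = (4,5)_16 → 4² + 5² = 41
41 = (2,9)_16 → 2² + 9² = 85
85 = (5,5)_16 → 5² + 5² = 50
50 = (3,2)_16 → 3² + 2² = 13
13 = (13)_16 → 13² = 169
169 = (10,9)_16 → 10² + 9² = 181
181 = (11,5)_16 → 11² + 5² = 146
146 = (9,2)_16 → 9² + 2² = 85  — 85 repeats.
That took 10 steps.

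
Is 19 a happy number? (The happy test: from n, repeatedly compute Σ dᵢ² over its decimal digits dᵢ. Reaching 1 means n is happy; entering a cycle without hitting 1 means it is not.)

19 → 1² + 9² = 82
82 → 8² + 2² = 68
68 → 6² + 8² = 100
100 → 1² + 0² + 0² = 1  — reached 1.

happy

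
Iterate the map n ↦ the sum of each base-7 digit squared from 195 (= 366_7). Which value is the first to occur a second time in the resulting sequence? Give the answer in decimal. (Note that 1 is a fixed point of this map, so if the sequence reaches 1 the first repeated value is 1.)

45

195 = (3,6,6)_7 → 3² + 6² + 6² = 81
81 = (1,4,4)_7 → 1² + 4² + 4² = 33
33 = (4,5)_7 → 4² + 5² = 41
41 = (5,6)_7 → 5² + 6² = 61
61 = (1,1,5)_7 → 1² + 1² + 5² = 27
27 = (3,6)_7 → 3² + 6² = 45
45 = (6,3)_7 → 6² + 3² = 45  — 45 already appeared earlier.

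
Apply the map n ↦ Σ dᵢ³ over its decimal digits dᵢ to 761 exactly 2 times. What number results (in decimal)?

341

761 → 7³ + 6³ + 1³ = 343 + 216 + 1 = 560
560 → 5³ + 6³ + 0³ = 125 + 216 + 0 = 341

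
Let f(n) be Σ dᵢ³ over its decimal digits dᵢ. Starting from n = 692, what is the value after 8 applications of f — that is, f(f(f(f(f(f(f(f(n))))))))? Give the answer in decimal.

692 → 6³ + 9³ + 2³ = 216 + 729 + 8 = 953
953 → 9³ + 5³ + 3³ = 729 + 125 + 27 = 881
881 → 8³ + 8³ + 1³ = 512 + 512 + 1 = 1025
1025 → 1³ + 0³ + 2³ + 5³ = 1 + 0 + 8 + 125 = 134
134 → 1³ + 3³ + 4³ = 1 + 27 + 64 = 92
92 → 9³ + 2³ = 729 + 8 = 737
737 → 7³ + 3³ + 7³ = 343 + 27 + 343 = 713
713 → 7³ + 1³ + 3³ = 343 + 1 + 27 = 371

371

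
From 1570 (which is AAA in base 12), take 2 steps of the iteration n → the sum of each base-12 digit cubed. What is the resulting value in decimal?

1513

1570 = (10,10,10)_12 → 10³ + 10³ + 10³ = 1000 + 1000 + 1000 = 3000
3000 = (1,8,10,0)_12 → 1³ + 8³ + 10³ + 0³ = 1 + 512 + 1000 + 0 = 1513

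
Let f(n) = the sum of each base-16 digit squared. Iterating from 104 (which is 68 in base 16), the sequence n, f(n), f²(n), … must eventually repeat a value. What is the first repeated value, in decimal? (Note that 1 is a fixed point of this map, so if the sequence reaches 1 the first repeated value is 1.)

104 = (6,8)_16 → 6² + 8² = 36 + 64 = 100
100 = (6,4)_16 → 6² + 4² = 36 + 16 = 52
52 = (3,4)_16 → 3² + 4² = 9 + 16 = 25
25 = (1,9)_16 → 1² + 9² = 1 + 81 = 82
82 = (5,2)_16 → 5² + 2² = 25 + 4 = 29
29 = (1,13)_16 → 1² + 13² = 1 + 169 = 170
170 = (10,10)_16 → 10² + 10² = 100 + 100 = 200
200 = (12,8)_16 → 12² + 8² = 144 + 64 = 208
208 = (13,0)_16 → 13² + 0² = 169 + 0 = 169
169 = (10,9)_16 → 10² + 9² = 100 + 81 = 181
181 = (11,5)_16 → 11² + 5² = 121 + 25 = 146
146 = (9,2)_16 → 9² + 2² = 81 + 4 = 85
85 = (5,5)_16 → 5² + 5² = 25 + 25 = 50
50 = (3,2)_16 → 3² + 2² = 9 + 4 = 13
13 = (13)_16 → 13² = 169  — 169 already appeared earlier.

169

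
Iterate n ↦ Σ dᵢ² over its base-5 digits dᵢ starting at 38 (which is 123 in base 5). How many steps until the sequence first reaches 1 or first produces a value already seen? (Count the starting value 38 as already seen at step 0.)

6

38 = (1,2,3)_5 → 1² + 2² + 3² = 1 + 4 + 9 = 14
14 = (2,4)_5 → 2² + 4² = 4 + 16 = 20
20 = (4,0)_5 → 4² + 0² = 16 + 0 = 16
16 = (3,1)_5 → 3² + 1² = 9 + 1 = 10
10 = (2,0)_5 → 2² + 0² = 4 + 0 = 4
4 = (4)_5 → 4² = 16  — 16 repeats.
That took 6 steps.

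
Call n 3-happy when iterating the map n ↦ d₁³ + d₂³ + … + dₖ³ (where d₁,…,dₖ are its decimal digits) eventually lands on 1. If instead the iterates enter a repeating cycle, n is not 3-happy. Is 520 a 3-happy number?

520 → 5³ + 2³ + 0³ = 125 + 8 + 0 = 133
133 → 1³ + 3³ + 3³ = 1 + 27 + 27 = 55
55 → 5³ + 5³ = 125 + 125 = 250
250 → 2³ + 5³ + 0³ = 8 + 125 + 0 = 133  — 133 already seen; the sequence cycles without reaching 1.

not 3-happy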